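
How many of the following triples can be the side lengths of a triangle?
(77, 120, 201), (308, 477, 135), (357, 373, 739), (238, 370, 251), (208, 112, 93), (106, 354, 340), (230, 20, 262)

2

(77,120,201): 77+120 ≤ 201 → not valid
(135,308,477): 135+308 ≤ 477 → not valid
(357,373,739): 357+373 ≤ 739 → not valid
(238,251,370): 238+251 > 370 → valid
(93,112,208): 93+112 ≤ 208 → not valid
(106,340,354): 106+340 > 354 → valid
(20,230,262): 20+230 ≤ 262 → not valid
2 of the 7 triples form a triangle.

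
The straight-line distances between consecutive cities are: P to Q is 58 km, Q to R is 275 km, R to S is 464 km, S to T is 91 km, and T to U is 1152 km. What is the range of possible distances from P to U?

264 ≤ PU ≤ 2040 km

The maximum is all hops collinear in one direction: 58 + 275 + 464 + 91 + 1152 = 2040.
The longest hop is 1152; the others sum to 888. Folding the others back against it leaves at least 1152 − 888 = 264.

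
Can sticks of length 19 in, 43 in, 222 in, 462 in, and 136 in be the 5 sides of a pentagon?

For a pentagon, each side must be shorter than the sum of the others.
Here the longest side is 462, but the remaining 4 sides sum to only 420.

No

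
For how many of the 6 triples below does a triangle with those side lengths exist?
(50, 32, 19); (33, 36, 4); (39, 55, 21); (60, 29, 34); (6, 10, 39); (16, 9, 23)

5

(19,32,50): 19+32 > 50 → valid
(4,33,36): 4+33 > 36 → valid
(21,39,55): 21+39 > 55 → valid
(29,34,60): 29+34 > 60 → valid
(6,10,39): 6+10 ≤ 39 → not valid
(9,16,23): 9+16 > 23 → valid
5 of the 6 triples form a triangle.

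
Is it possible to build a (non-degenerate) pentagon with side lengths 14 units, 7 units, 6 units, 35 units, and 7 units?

For a pentagon, each side must be shorter than the sum of the others.
Here the longest side is 35, but the remaining 4 sides sum to only 34.

No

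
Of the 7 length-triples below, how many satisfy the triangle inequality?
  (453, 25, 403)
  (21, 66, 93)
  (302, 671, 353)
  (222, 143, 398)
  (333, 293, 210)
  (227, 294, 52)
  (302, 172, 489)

(25,403,453): 25+403 ≤ 453 → not valid
(21,66,93): 21+66 ≤ 93 → not valid
(302,353,671): 302+353 ≤ 671 → not valid
(143,222,398): 143+222 ≤ 398 → not valid
(210,293,333): 210+293 > 333 → valid
(52,227,294): 52+227 ≤ 294 → not valid
(172,302,489): 172+302 ≤ 489 → not valid
1 of the 7 triples forms a triangle.

1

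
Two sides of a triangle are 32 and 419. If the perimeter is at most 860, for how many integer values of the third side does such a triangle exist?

Triangle inequality: 387 < x < 451. Perimeter ≤ 860 gives x ≤ 860 − 32 − 419 = 409.
So 387 < x ≤ 409; integers 388 through 409: 22 values.

22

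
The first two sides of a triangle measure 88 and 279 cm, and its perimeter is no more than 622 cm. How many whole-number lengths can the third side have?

Triangle inequality: 191 < x < 367. Perimeter ≤ 622 gives x ≤ 622 − 88 − 279 = 255.
So 191 < x ≤ 255; integers 192 through 255: 64 values.

64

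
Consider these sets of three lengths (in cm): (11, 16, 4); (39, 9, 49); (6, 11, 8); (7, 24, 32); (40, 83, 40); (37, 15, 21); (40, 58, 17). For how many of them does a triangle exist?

1

(4,11,16): 4+11 ≤ 16 → not valid
(9,39,49): 9+39 ≤ 49 → not valid
(6,8,11): 6+8 > 11 → valid
(7,24,32): 7+24 ≤ 32 → not valid
(40,40,83): 40+40 ≤ 83 → not valid
(15,21,37): 15+21 ≤ 37 → not valid
(17,40,58): 17+40 ≤ 58 → not valid
1 of the 7 triples forms a triangle.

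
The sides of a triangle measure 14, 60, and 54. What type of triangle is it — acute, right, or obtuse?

Compare the square of the longest side to the sum of squares of the other two: 14² + 54² = 3112 < 3600 = 60².

obtuse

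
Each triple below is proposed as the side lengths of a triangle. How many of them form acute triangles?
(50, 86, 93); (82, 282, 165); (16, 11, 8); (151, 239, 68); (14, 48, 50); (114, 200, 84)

(50,86,93): 50²+86² = 9896 > 8649 = 93² → acute
(82,282,165): 82+165 ≤ 282, not a triangle
(16,11,8): 8²+11² = 185 < 256 = 16² → obtuse
(151,239,68): 68+151 ≤ 239, not a triangle
(14,48,50): 14²+48² = 2500 = 50² → right
(114,200,84): 84+114 ≤ 200, not a triangle
1 of the 6 is acute.

1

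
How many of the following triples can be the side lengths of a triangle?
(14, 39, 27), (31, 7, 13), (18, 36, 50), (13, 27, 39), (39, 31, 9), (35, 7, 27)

(14,27,39): 14+27 > 39 → valid
(7,13,31): 7+13 ≤ 31 → not valid
(18,36,50): 18+36 > 50 → valid
(13,27,39): 13+27 > 39 → valid
(9,31,39): 9+31 > 39 → valid
(7,27,35): 7+27 ≤ 35 → not valid
4 of the 6 triples form a triangle.

4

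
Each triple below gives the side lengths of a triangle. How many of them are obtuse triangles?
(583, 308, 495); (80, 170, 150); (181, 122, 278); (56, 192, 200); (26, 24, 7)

2

(583,308,495): 308²+495² = 339889 = 583² → right
(80,170,150): 80²+150² = 28900 = 170² → right
(181,122,278): 122²+181² = 47645 < 77284 = 278² → obtuse
(56,192,200): 56²+192² = 40000 = 200² → right
(26,24,7): 7²+24² = 625 < 676 = 26² → obtuse
2 of the 5 are obtuse.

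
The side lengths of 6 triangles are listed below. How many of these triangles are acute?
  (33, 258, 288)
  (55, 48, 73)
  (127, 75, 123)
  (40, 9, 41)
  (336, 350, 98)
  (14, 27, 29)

(33,258,288): 33²+258² = 67653 < 82944 = 288² → obtuse
(55,48,73): 48²+55² = 5329 = 73² → right
(127,75,123): 75²+123² = 20754 > 16129 = 127² → acute
(40,9,41): 9²+40² = 1681 = 41² → right
(336,350,98): 98²+336² = 122500 = 350² → right
(14,27,29): 14²+27² = 925 > 841 = 29² → acute
2 of the 6 are acute.

2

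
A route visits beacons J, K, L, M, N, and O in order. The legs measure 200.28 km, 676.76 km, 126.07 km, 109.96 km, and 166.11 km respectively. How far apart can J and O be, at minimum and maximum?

The maximum is all hops collinear in one direction: 200.28 + 676.76 + 126.07 + 109.96 + 166.11 = 1279.18.
The longest hop is 676.76; the others sum to 602.42. Folding the others back against it leaves at least 676.76 − 602.42 = 74.34.

74.34 ≤ JO ≤ 1279.18 km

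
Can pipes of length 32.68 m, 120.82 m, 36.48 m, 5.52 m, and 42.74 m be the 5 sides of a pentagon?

No

For a pentagon, each side must be shorter than the sum of the others.
Here the longest side is 120.82, but the remaining 4 sides sum to only 117.42.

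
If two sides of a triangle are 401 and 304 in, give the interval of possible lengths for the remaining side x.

97 < x < 705 (in)

By the triangle inequality, x must be less than 401 + 304 = 705 and greater than |401 − 304| = 97.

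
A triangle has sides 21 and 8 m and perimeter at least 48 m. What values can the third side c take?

19 ≤ c < 29 m

Triangle inequality alone gives 13 < c < 29.
The perimeter condition gives c ≥ 48 − 21 − 8 = 19.
Intersecting the two: 19 ≤ c < 29.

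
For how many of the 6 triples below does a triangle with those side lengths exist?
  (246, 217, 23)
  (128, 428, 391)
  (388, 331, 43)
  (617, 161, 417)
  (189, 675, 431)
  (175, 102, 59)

(23,217,246): 23+217 ≤ 246 → not valid
(128,391,428): 128+391 > 428 → valid
(43,331,388): 43+331 ≤ 388 → not valid
(161,417,617): 161+417 ≤ 617 → not valid
(189,431,675): 189+431 ≤ 675 → not valid
(59,102,175): 59+102 ≤ 175 → not valid
1 of the 6 triples forms a triangle.

1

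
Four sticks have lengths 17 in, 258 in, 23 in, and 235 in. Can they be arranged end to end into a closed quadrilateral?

Yes

A quadrilateral exists iff every side is shorter than the sum of the others — equivalently, the longest side is less than the sum of the rest.
Longest side 258 < 275 (sum of the remaining 3), so yes.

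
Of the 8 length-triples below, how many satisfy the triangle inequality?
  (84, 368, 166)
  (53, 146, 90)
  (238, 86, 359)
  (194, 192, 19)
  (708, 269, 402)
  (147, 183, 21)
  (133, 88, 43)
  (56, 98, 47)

2

(84,166,368): 84+166 ≤ 368 → not valid
(53,90,146): 53+90 ≤ 146 → not valid
(86,238,359): 86+238 ≤ 359 → not valid
(19,192,194): 19+192 > 194 → valid
(269,402,708): 269+402 ≤ 708 → not valid
(21,147,183): 21+147 ≤ 183 → not valid
(43,88,133): 43+88 ≤ 133 → not valid
(47,56,98): 47+56 > 98 → valid
2 of the 8 triples form a triangle.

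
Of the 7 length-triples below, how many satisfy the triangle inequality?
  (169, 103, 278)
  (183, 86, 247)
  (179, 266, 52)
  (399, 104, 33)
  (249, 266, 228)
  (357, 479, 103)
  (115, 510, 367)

2

(103,169,278): 103+169 ≤ 278 → not valid
(86,183,247): 86+183 > 247 → valid
(52,179,266): 52+179 ≤ 266 → not valid
(33,104,399): 33+104 ≤ 399 → not valid
(228,249,266): 228+249 > 266 → valid
(103,357,479): 103+357 ≤ 479 → not valid
(115,367,510): 115+367 ≤ 510 → not valid
2 of the 7 triples form a triangle.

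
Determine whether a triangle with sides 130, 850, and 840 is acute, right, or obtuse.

right

Compare the square of the longest side to the sum of squares of the other two: 130² + 840² = 722500 = 850².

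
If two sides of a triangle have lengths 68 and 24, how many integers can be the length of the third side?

47

The third side lies in the open interval (44, 92).
Integers from 45 to 91 inclusive: 91 − 45 + 1 = 47.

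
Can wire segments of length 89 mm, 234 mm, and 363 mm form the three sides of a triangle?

The longest side is 363, but the other two sum to only 323.
323 < 363, so the triangle inequality fails.

No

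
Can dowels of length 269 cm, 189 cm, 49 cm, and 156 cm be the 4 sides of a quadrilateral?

Yes

A quadrilateral exists iff every side is shorter than the sum of the others — equivalently, the longest side is less than the sum of the rest.
Longest side 269 < 394 (sum of the remaining 3), so yes.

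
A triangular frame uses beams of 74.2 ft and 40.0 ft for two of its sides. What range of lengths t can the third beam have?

34.2 < t < 114.2 (ft)

By the triangle inequality, t must be less than 74.2 + 40.0 = 114.2 and greater than |74.2 − 40.0| = 34.2.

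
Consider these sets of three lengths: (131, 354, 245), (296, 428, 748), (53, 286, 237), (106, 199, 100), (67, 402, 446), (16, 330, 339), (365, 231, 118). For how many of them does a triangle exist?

(131,245,354): 131+245 > 354 → valid
(296,428,748): 296+428 ≤ 748 → not valid
(53,237,286): 53+237 > 286 → valid
(100,106,199): 100+106 > 199 → valid
(67,402,446): 67+402 > 446 → valid
(16,330,339): 16+330 > 339 → valid
(118,231,365): 118+231 ≤ 365 → not valid
5 of the 7 triples form a triangle.

5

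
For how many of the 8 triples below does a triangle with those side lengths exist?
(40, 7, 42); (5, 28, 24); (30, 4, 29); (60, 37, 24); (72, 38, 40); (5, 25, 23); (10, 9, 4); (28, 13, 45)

(7,40,42): 7+40 > 42 → valid
(5,24,28): 5+24 > 28 → valid
(4,29,30): 4+29 > 30 → valid
(24,37,60): 24+37 > 60 → valid
(38,40,72): 38+40 > 72 → valid
(5,23,25): 5+23 > 25 → valid
(4,9,10): 4+9 > 10 → valid
(13,28,45): 13+28 ≤ 45 → not valid
7 of the 8 triples form a triangle.

7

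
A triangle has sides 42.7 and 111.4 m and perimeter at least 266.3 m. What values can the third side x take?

Triangle inequality alone gives 68.7 < x < 154.1.
The perimeter condition gives x ≥ 266.3 − 42.7 − 111.4 = 112.2.
Intersecting the two: 112.2 ≤ x < 154.1.

112.2 ≤ x < 154.1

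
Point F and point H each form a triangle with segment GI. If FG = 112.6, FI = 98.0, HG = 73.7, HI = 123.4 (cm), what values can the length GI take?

From triangle FGI: |112.6 − 98.0| < GI < 112.6 + 98.0, i.e. 14.6 < GI < 210.6.
From triangle HGI: 49.7 < GI < 197.1.
Both must hold, so GI lies in the intersection.

49.7 < GI < 197.1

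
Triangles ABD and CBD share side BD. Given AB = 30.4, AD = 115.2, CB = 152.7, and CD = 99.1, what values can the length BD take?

From triangle ABD: |30.4 − 115.2| < BD < 30.4 + 115.2, i.e. 84.8 < BD < 145.6.
From triangle CBD: 53.6 < BD < 251.8.
Both must hold, so BD lies in the intersection.

84.8 < BD < 145.6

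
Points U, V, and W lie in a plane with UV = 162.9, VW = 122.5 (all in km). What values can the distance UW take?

40.4 ≤ UW ≤ 285.4 km

By the triangle inequality, |162.9 − 122.5| ≤ UW ≤ 162.9 + 122.5.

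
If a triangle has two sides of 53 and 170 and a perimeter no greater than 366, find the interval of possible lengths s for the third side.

Triangle inequality alone gives 117 < s < 223.
The perimeter condition gives s ≤ 366 − 53 − 170 = 143.
Intersecting the two: 117 < s ≤ 143.

117 < s ≤ 143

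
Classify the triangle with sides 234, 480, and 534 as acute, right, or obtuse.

Compare the square of the longest side to the sum of squares of the other two: 234² + 480² = 285156 = 534².

right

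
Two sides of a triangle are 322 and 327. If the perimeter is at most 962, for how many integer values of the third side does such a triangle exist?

Triangle inequality: 5 < x < 649. Perimeter ≤ 962 gives x ≤ 962 − 322 − 327 = 313.
So 5 < x ≤ 313; integers 6 through 313: 308 values.

308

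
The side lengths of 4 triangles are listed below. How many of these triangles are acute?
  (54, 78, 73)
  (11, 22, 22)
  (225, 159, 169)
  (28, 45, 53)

(54,78,73): 54²+73² = 8245 > 6084 = 78² → acute
(11,22,22): 11²+22² = 605 > 484 = 22² → acute
(225,159,169): 159²+169² = 53842 > 50625 = 225² → acute
(28,45,53): 28²+45² = 2809 = 53² → right
3 of the 4 are acute.

3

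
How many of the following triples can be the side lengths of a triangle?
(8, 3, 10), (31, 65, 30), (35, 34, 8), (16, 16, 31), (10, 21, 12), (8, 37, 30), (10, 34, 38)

6

(3,8,10): 3+8 > 10 → valid
(30,31,65): 30+31 ≤ 65 → not valid
(8,34,35): 8+34 > 35 → valid
(16,16,31): 16+16 > 31 → valid
(10,12,21): 10+12 > 21 → valid
(8,30,37): 8+30 > 37 → valid
(10,34,38): 10+34 > 38 → valid
6 of the 7 triples form a triangle.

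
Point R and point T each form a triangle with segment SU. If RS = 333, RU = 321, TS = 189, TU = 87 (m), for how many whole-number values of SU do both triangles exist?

From triangle RSU: 12 < SU < 654.
From triangle TSU: 102 < SU < 276.
Intersection: 102 < SU < 276, so integers 103 through 275: 173 values.

173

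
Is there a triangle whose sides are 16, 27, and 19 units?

Yes

The longest side is 27, and the other two sum to 35.
Since 35 > 27, the triangle inequality holds.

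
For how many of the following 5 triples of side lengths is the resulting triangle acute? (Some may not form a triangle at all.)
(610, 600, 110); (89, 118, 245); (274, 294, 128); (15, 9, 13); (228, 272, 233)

3

(610,600,110): 110²+600² = 372100 = 610² → right
(89,118,245): 89+118 ≤ 245, not a triangle
(274,294,128): 128²+274² = 91460 > 86436 = 294² → acute
(15,9,13): 9²+13² = 250 > 225 = 15² → acute
(228,272,233): 228²+233² = 106273 > 73984 = 272² → acute
3 of the 5 are acute.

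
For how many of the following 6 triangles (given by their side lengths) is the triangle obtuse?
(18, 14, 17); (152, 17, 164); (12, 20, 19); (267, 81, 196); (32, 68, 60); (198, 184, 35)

(18,14,17): 14²+17² = 485 > 324 = 18² → acute
(152,17,164): 17²+152² = 23393 < 26896 = 164² → obtuse
(12,20,19): 12²+19² = 505 > 400 = 20² → acute
(267,81,196): 81²+196² = 44977 < 71289 = 267² → obtuse
(32,68,60): 32²+60² = 4624 = 68² → right
(198,184,35): 35²+184² = 35081 < 39204 = 198² → obtuse
3 of the 6 are obtuse.

3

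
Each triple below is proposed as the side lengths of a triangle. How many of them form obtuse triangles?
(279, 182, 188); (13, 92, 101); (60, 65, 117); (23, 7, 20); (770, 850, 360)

4

(279,182,188): 182²+188² = 68468 < 77841 = 279² → obtuse
(13,92,101): 13²+92² = 8633 < 10201 = 101² → obtuse
(60,65,117): 60²+65² = 7825 < 13689 = 117² → obtuse
(23,7,20): 7²+20² = 449 < 529 = 23² → obtuse
(770,850,360): 360²+770² = 722500 = 850² → right
4 of the 5 are obtuse.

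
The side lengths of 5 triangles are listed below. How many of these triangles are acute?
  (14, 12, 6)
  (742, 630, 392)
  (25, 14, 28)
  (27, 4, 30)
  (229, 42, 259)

1

(14,12,6): 6²+12² = 180 < 196 = 14² → obtuse
(742,630,392): 392²+630² = 550564 = 742² → right
(25,14,28): 14²+25² = 821 > 784 = 28² → acute
(27,4,30): 4²+27² = 745 < 900 = 30² → obtuse
(229,42,259): 42²+229² = 54205 < 67081 = 259² → obtuse
1 of the 5 is acute.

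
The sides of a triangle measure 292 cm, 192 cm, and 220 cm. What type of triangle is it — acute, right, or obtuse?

right

Compare the square of the longest side to the sum of squares of the other two: 192² + 220² = 85264 = 292².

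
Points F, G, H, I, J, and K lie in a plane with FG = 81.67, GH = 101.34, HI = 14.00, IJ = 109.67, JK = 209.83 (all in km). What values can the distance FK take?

The maximum is all hops collinear in one direction: 81.67 + 101.34 + 14.00 + 109.67 + 209.83 = 516.51.
The longest hop is 209.83; the others sum to 306.68. Since 209.83 ≤ 306.68, the path can fold back on itself completely, so the minimum distance is 0.

0 ≤ FK ≤ 516.51 km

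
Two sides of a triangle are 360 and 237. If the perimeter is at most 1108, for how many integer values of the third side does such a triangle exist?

Triangle inequality: 123 < x < 597. Perimeter ≤ 1108 gives x ≤ 1108 − 360 − 237 = 511.
So 123 < x ≤ 511; integers 124 through 511: 388 values.

388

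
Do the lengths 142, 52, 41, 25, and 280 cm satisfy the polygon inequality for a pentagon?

No

For a pentagon, each side must be shorter than the sum of the others.
Here the longest side is 280, but the remaining 4 sides sum to only 260.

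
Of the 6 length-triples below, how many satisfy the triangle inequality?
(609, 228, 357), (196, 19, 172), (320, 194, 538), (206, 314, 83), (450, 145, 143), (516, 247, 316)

(228,357,609): 228+357 ≤ 609 → not valid
(19,172,196): 19+172 ≤ 196 → not valid
(194,320,538): 194+320 ≤ 538 → not valid
(83,206,314): 83+206 ≤ 314 → not valid
(143,145,450): 143+145 ≤ 450 → not valid
(247,316,516): 247+316 > 516 → valid
1 of the 6 triples forms a triangle.

1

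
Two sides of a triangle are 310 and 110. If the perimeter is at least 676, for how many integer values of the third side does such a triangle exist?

164

Triangle inequality: 200 < x < 420. Perimeter ≥ 676 gives x ≥ 676 − 310 − 110 = 256.
So 256 ≤ x < 420; integers 256 through 419: 164 values.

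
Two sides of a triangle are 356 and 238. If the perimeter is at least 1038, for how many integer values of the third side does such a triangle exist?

150

Triangle inequality: 118 < x < 594. Perimeter ≥ 1038 gives x ≥ 1038 − 356 − 238 = 444.
So 444 ≤ x < 594; integers 444 through 593: 150 values.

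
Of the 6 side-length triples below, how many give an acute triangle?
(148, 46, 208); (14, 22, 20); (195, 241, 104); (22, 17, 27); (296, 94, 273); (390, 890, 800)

2

(148,46,208): 46+148 ≤ 208, not a triangle
(14,22,20): 14²+20² = 596 > 484 = 22² → acute
(195,241,104): 104²+195² = 48841 < 58081 = 241² → obtuse
(22,17,27): 17²+22² = 773 > 729 = 27² → acute
(296,94,273): 94²+273² = 83365 < 87616 = 296² → obtuse
(390,890,800): 390²+800² = 792100 = 890² → right
2 of the 6 are acute.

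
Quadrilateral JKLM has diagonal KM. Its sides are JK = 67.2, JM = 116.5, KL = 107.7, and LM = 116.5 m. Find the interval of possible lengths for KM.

From triangle JKM: |67.2 − 116.5| < KM < 67.2 + 116.5, i.e. 49.3 < KM < 183.7.
From triangle LKM: 8.8 < KM < 224.2.
Both must hold, so KM lies in the intersection.

49.3 < KM < 183.7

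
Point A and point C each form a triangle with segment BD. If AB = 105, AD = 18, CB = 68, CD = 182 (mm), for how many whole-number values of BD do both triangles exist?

8

From triangle ABD: 87 < BD < 123.
From triangle CBD: 114 < BD < 250.
Intersection: 114 < BD < 123, so integers 115 through 122: 8 values.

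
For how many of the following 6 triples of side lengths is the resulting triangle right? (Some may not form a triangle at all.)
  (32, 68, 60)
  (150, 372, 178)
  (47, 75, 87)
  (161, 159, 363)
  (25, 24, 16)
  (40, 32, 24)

(32,68,60): 32²+60² = 4624 = 68² → right
(150,372,178): 150+178 ≤ 372, not a triangle
(47,75,87): 47²+75² = 7834 > 7569 = 87² → acute
(161,159,363): 159+161 ≤ 363, not a triangle
(25,24,16): 16²+24² = 832 > 625 = 25² → acute
(40,32,24): 24²+32² = 1600 = 40² → right
2 of the 6 are right.

2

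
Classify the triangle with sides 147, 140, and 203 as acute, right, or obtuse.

Compare the square of the longest side to the sum of squares of the other two: 140² + 147² = 41209 = 203².

right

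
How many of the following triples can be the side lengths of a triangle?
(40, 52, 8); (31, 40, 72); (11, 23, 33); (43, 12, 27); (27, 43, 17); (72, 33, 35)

2

(8,40,52): 8+40 ≤ 52 → not valid
(31,40,72): 31+40 ≤ 72 → not valid
(11,23,33): 11+23 > 33 → valid
(12,27,43): 12+27 ≤ 43 → not valid
(17,27,43): 17+27 > 43 → valid
(33,35,72): 33+35 ≤ 72 → not valid
2 of the 6 triples form a triangle.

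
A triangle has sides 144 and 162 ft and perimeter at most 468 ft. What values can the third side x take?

Triangle inequality alone gives 18 < x < 306.
The perimeter condition gives x ≤ 468 − 144 − 162 = 162.
Intersecting the two: 18 < x ≤ 162.

18 < x ≤ 162 ft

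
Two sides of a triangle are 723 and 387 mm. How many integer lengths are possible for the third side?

The third side lies in the open interval (336, 1110).
Integers from 337 to 1109 inclusive: 1109 − 337 + 1 = 773.

773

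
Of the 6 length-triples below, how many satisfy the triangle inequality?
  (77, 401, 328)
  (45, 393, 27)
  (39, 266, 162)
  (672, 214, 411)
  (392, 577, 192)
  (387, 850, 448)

(77,328,401): 77+328 > 401 → valid
(27,45,393): 27+45 ≤ 393 → not valid
(39,162,266): 39+162 ≤ 266 → not valid
(214,411,672): 214+411 ≤ 672 → not valid
(192,392,577): 192+392 > 577 → valid
(387,448,850): 387+448 ≤ 850 → not valid
2 of the 6 triples form a triangle.

2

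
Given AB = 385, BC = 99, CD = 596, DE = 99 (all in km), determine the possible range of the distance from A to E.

The maximum is all hops collinear in one direction: 385 + 99 + 596 + 99 = 1179.
The longest hop is 596; the others sum to 583. Folding the others back against it leaves at least 596 − 583 = 13.

13 ≤ AE ≤ 1179 km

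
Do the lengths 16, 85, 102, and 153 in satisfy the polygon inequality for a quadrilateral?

Yes

A quadrilateral exists iff every side is shorter than the sum of the others — equivalently, the longest side is less than the sum of the rest.
Longest side 153 < 203 (sum of the remaining 3), so yes.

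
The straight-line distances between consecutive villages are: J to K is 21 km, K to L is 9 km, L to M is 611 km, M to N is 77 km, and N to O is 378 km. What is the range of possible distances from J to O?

The maximum is all hops collinear in one direction: 21 + 9 + 611 + 77 + 378 = 1096.
The longest hop is 611; the others sum to 485. Folding the others back against it leaves at least 611 − 485 = 126.

126 ≤ JO ≤ 1096 km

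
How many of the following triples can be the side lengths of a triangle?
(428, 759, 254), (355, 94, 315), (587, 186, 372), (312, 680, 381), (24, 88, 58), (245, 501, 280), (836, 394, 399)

(254,428,759): 254+428 ≤ 759 → not valid
(94,315,355): 94+315 > 355 → valid
(186,372,587): 186+372 ≤ 587 → not valid
(312,381,680): 312+381 > 680 → valid
(24,58,88): 24+58 ≤ 88 → not valid
(245,280,501): 245+280 > 501 → valid
(394,399,836): 394+399 ≤ 836 → not valid
3 of the 7 triples form a triangle.

3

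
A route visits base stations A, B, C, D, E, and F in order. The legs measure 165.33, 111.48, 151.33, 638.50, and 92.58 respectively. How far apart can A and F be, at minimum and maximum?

117.78 ≤ AF ≤ 1159.22

The maximum is all hops collinear in one direction: 165.33 + 111.48 + 151.33 + 638.50 + 92.58 = 1159.22.
The longest hop is 638.50; the others sum to 520.72. Folding the others back against it leaves at least 638.50 − 520.72 = 117.78.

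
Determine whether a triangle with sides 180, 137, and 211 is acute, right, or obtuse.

acute

Compare the square of the longest side to the sum of squares of the other two: 137² + 180² = 51169 > 44521 = 211².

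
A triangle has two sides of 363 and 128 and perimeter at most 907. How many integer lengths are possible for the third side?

181

Triangle inequality: 235 < x < 491. Perimeter ≤ 907 gives x ≤ 907 − 363 − 128 = 416.
So 235 < x ≤ 416; integers 236 through 416: 181 values.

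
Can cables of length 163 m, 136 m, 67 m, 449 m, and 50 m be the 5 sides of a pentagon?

For a pentagon, each side must be shorter than the sum of the others.
Here the longest side is 449, but the remaining 4 sides sum to only 416.

No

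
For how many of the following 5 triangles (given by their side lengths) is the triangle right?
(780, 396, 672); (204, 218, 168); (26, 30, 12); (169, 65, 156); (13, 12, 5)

3

(780,396,672): 396²+672² = 608400 = 780² → right
(204,218,168): 168²+204² = 69840 > 47524 = 218² → acute
(26,30,12): 12²+26² = 820 < 900 = 30² → obtuse
(169,65,156): 65²+156² = 28561 = 169² → right
(13,12,5): 5²+12² = 169 = 13² → right
3 of the 5 are right.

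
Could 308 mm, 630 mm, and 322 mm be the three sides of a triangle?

The two shorter sides sum to 630, exactly equal to the longest side 630.
That gives only a degenerate (flat) triangle — the inequality must be strict.

No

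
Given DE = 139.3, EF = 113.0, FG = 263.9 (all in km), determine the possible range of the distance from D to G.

The maximum is all hops collinear in one direction: 139.3 + 113.0 + 263.9 = 516.2.
The longest hop is 263.9; the others sum to 252.3. Folding the others back against it leaves at least 263.9 − 252.3 = 11.6.

11.6 ≤ DG ≤ 516.2 km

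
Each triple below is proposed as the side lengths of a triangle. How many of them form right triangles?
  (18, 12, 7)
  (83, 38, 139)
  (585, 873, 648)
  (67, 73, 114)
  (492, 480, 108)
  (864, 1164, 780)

(18,12,7): 7²+12² = 193 < 324 = 18² → obtuse
(83,38,139): 38+83 ≤ 139, not a triangle
(585,873,648): 585²+648² = 762129 = 873² → right
(67,73,114): 67²+73² = 9818 < 12996 = 114² → obtuse
(492,480,108): 108²+480² = 242064 = 492² → right
(864,1164,780): 780²+864² = 1354896 = 1164² → right
3 of the 6 are right.

3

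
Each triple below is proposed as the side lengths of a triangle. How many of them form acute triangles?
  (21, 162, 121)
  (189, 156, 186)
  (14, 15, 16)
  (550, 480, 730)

(21,162,121): 21+121 ≤ 162, not a triangle
(189,156,186): 156²+186² = 58932 > 35721 = 189² → acute
(14,15,16): 14²+15² = 421 > 256 = 16² → acute
(550,480,730): 480²+550² = 532900 = 730² → right
2 of the 4 are acute.

2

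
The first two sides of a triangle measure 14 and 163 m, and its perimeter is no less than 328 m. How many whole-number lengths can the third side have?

26

Triangle inequality: 149 < x < 177. Perimeter ≥ 328 gives x ≥ 328 − 14 − 163 = 151.
So 151 ≤ x < 177; integers 151 through 176: 26 values.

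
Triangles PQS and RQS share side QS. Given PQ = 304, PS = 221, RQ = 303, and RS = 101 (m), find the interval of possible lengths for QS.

202 < QS < 404

From triangle PQS: |304 − 221| < QS < 304 + 221, i.e. 83 < QS < 525.
From triangle RQS: 202 < QS < 404.
Both must hold, so QS lies in the intersection.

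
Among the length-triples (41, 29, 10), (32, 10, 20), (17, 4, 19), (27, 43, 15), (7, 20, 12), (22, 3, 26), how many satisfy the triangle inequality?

(10,29,41): 10+29 ≤ 41 → not valid
(10,20,32): 10+20 ≤ 32 → not valid
(4,17,19): 4+17 > 19 → valid
(15,27,43): 15+27 ≤ 43 → not valid
(7,12,20): 7+12 ≤ 20 → not valid
(3,22,26): 3+22 ≤ 26 → not valid
1 of the 6 triples forms a triangle.

1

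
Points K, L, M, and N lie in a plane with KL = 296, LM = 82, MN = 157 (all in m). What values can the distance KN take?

The maximum is all hops collinear in one direction: 296 + 82 + 157 = 535.
The longest hop is 296; the others sum to 239. Folding the others back against it leaves at least 296 − 239 = 57.

57 ≤ KN ≤ 535 m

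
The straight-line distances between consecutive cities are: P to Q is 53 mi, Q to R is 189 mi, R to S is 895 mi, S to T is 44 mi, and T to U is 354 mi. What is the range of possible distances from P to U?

The maximum is all hops collinear in one direction: 53 + 189 + 895 + 44 + 354 = 1535.
The longest hop is 895; the others sum to 640. Folding the others back against it leaves at least 895 − 640 = 255.

255 ≤ PU ≤ 1535 mi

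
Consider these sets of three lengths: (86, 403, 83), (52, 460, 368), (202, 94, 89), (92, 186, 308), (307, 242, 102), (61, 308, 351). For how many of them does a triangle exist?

2

(83,86,403): 83+86 ≤ 403 → not valid
(52,368,460): 52+368 ≤ 460 → not valid
(89,94,202): 89+94 ≤ 202 → not valid
(92,186,308): 92+186 ≤ 308 → not valid
(102,242,307): 102+242 > 307 → valid
(61,308,351): 61+308 > 351 → valid
2 of the 6 triples form a triangle.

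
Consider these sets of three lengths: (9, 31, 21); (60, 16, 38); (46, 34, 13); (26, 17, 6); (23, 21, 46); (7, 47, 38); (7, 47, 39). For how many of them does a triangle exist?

1

(9,21,31): 9+21 ≤ 31 → not valid
(16,38,60): 16+38 ≤ 60 → not valid
(13,34,46): 13+34 > 46 → valid
(6,17,26): 6+17 ≤ 26 → not valid
(21,23,46): 21+23 ≤ 46 → not valid
(7,38,47): 7+38 ≤ 47 → not valid
(7,39,47): 7+39 ≤ 47 → not valid
1 of the 7 triples forms a triangle.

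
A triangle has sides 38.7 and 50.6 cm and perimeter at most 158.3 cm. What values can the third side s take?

11.9 < s ≤ 69.0 cm

Triangle inequality alone gives 11.9 < s < 89.3.
The perimeter condition gives s ≤ 158.3 − 38.7 − 50.6 = 69.0.
Intersecting the two: 11.9 < s ≤ 69.0.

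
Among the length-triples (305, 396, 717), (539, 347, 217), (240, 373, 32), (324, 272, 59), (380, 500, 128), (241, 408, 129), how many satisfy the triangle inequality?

3

(305,396,717): 305+396 ≤ 717 → not valid
(217,347,539): 217+347 > 539 → valid
(32,240,373): 32+240 ≤ 373 → not valid
(59,272,324): 59+272 > 324 → valid
(128,380,500): 128+380 > 500 → valid
(129,241,408): 129+241 ≤ 408 → not valid
3 of the 6 triples form a triangle.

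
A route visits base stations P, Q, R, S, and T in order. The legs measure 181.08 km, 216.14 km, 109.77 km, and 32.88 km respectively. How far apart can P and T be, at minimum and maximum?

0 ≤ PT ≤ 539.87 km

The maximum is all hops collinear in one direction: 181.08 + 216.14 + 109.77 + 32.88 = 539.87.
The longest hop is 216.14; the others sum to 323.73. Since 216.14 ≤ 323.73, the path can fold back on itself completely, so the minimum distance is 0.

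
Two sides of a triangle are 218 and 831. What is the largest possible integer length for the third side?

The third side must be strictly less than 218 + 831 = 1049.
The largest integer below 1049 is 1048.

1048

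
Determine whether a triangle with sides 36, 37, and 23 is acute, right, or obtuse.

acute

Compare the square of the longest side to the sum of squares of the other two: 23² + 36² = 1825 > 1369 = 37².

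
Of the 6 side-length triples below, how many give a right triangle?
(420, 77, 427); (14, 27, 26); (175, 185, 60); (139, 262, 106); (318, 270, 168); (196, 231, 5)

3

(420,77,427): 77²+420² = 182329 = 427² → right
(14,27,26): 14²+26² = 872 > 729 = 27² → acute
(175,185,60): 60²+175² = 34225 = 185² → right
(139,262,106): 106+139 ≤ 262, not a triangle
(318,270,168): 168²+270² = 101124 = 318² → right
(196,231,5): 5+196 ≤ 231, not a triangle
3 of the 6 are right.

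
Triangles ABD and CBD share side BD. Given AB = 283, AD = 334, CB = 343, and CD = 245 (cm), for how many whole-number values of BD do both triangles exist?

From triangle ABD: 51 < BD < 617.
From triangle CBD: 98 < BD < 588.
Intersection: 98 < BD < 588, so integers 99 through 587: 489 values.

489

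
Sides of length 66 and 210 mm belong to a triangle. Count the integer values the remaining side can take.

The third side lies in the open interval (144, 276).
Integers from 145 to 275 inclusive: 275 − 145 + 1 = 131.

131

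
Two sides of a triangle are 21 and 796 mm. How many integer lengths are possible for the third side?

41

The third side lies in the open interval (775, 817).
Integers from 776 to 816 inclusive: 816 − 776 + 1 = 41.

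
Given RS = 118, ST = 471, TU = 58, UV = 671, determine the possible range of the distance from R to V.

The maximum is all hops collinear in one direction: 118 + 471 + 58 + 671 = 1318.
The longest hop is 671; the others sum to 647. Folding the others back against it leaves at least 671 − 647 = 24.

24 ≤ RV ≤ 1318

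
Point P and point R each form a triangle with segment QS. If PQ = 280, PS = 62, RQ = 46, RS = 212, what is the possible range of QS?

From triangle PQS: |280 − 62| < QS < 280 + 62, i.e. 218 < QS < 342.
From triangle RQS: 166 < QS < 258.
Both must hold, so QS lies in the intersection.

218 < QS < 258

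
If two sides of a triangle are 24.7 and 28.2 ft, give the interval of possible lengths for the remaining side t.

By the triangle inequality, t must be less than 24.7 + 28.2 = 52.9 and greater than |24.7 − 28.2| = 3.5.

3.5 < t < 52.9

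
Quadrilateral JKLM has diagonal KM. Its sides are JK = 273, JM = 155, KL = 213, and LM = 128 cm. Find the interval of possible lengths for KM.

From triangle JKM: |273 − 155| < KM < 273 + 155, i.e. 118 < KM < 428.
From triangle LKM: 85 < KM < 341.
Both must hold, so KM lies in the intersection.

118 < KM < 341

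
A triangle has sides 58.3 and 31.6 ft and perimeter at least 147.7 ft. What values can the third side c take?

Triangle inequality alone gives 26.7 < c < 89.9.
The perimeter condition gives c ≥ 147.7 − 58.3 − 31.6 = 57.8.
Intersecting the two: 57.8 ≤ c < 89.9.

57.8 ≤ c < 89.9 ft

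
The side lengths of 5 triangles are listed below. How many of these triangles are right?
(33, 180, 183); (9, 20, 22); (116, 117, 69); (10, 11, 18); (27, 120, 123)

2

(33,180,183): 33²+180² = 33489 = 183² → right
(9,20,22): 9²+20² = 481 < 484 = 22² → obtuse
(116,117,69): 69²+116² = 18217 > 13689 = 117² → acute
(10,11,18): 10²+11² = 221 < 324 = 18² → obtuse
(27,120,123): 27²+120² = 15129 = 123² → right
2 of the 5 are right.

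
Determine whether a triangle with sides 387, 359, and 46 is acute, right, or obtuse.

obtuse

Compare the square of the longest side to the sum of squares of the other two: 46² + 359² = 130997 < 149769 = 387².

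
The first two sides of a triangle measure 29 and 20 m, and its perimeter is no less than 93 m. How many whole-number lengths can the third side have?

5

Triangle inequality: 9 < x < 49. Perimeter ≥ 93 gives x ≥ 93 − 29 − 20 = 44.
So 44 ≤ x < 49; integers 44 through 48: 5 values.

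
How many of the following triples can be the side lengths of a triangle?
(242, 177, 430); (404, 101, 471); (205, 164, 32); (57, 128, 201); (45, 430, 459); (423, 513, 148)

3

(177,242,430): 177+242 ≤ 430 → not valid
(101,404,471): 101+404 > 471 → valid
(32,164,205): 32+164 ≤ 205 → not valid
(57,128,201): 57+128 ≤ 201 → not valid
(45,430,459): 45+430 > 459 → valid
(148,423,513): 148+423 > 513 → valid
3 of the 6 triples form a triangle.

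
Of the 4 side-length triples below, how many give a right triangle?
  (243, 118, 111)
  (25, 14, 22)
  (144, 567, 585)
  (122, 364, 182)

1

(243,118,111): 111+118 ≤ 243, not a triangle
(25,14,22): 14²+22² = 680 > 625 = 25² → acute
(144,567,585): 144²+567² = 342225 = 585² → right
(122,364,182): 122+182 ≤ 364, not a triangle
1 of the 4 is right.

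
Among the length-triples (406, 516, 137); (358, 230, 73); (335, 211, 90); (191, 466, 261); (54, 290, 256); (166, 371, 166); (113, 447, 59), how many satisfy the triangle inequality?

(137,406,516): 137+406 > 516 → valid
(73,230,358): 73+230 ≤ 358 → not valid
(90,211,335): 90+211 ≤ 335 → not valid
(191,261,466): 191+261 ≤ 466 → not valid
(54,256,290): 54+256 > 290 → valid
(166,166,371): 166+166 ≤ 371 → not valid
(59,113,447): 59+113 ≤ 447 → not valid
2 of the 7 triples form a triangle.

2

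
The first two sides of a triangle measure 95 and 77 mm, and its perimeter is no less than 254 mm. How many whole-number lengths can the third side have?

Triangle inequality: 18 < x < 172. Perimeter ≥ 254 gives x ≥ 254 − 95 − 77 = 82.
So 82 ≤ x < 172; integers 82 through 171: 90 values.

90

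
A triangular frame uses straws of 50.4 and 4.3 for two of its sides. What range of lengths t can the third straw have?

46.1 < t < 54.7

By the triangle inequality, t must be less than 50.4 + 4.3 = 54.7 and greater than |50.4 − 4.3| = 46.1.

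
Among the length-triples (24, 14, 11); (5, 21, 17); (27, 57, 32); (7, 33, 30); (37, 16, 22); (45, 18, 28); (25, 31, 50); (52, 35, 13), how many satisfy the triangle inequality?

7

(11,14,24): 11+14 > 24 → valid
(5,17,21): 5+17 > 21 → valid
(27,32,57): 27+32 > 57 → valid
(7,30,33): 7+30 > 33 → valid
(16,22,37): 16+22 > 37 → valid
(18,28,45): 18+28 > 45 → valid
(25,31,50): 25+31 > 50 → valid
(13,35,52): 13+35 ≤ 52 → not valid
7 of the 8 triples form a triangle.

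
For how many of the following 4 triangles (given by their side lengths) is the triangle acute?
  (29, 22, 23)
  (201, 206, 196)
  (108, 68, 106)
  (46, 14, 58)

3

(29,22,23): 22²+23² = 1013 > 841 = 29² → acute
(201,206,196): 196²+201² = 78817 > 42436 = 206² → acute
(108,68,106): 68²+106² = 15860 > 11664 = 108² → acute
(46,14,58): 14²+46² = 2312 < 3364 = 58² → obtuse
3 of the 4 are acute.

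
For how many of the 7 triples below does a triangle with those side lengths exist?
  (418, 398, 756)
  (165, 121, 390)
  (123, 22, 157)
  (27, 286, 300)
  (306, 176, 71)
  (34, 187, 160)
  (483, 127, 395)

4

(398,418,756): 398+418 > 756 → valid
(121,165,390): 121+165 ≤ 390 → not valid
(22,123,157): 22+123 ≤ 157 → not valid
(27,286,300): 27+286 > 300 → valid
(71,176,306): 71+176 ≤ 306 → not valid
(34,160,187): 34+160 > 187 → valid
(127,395,483): 127+395 > 483 → valid
4 of the 7 triples form a triangle.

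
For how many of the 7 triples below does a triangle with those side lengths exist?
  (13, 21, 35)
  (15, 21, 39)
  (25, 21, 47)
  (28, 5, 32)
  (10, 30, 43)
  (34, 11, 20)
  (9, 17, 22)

(13,21,35): 13+21 ≤ 35 → not valid
(15,21,39): 15+21 ≤ 39 → not valid
(21,25,47): 21+25 ≤ 47 → not valid
(5,28,32): 5+28 > 32 → valid
(10,30,43): 10+30 ≤ 43 → not valid
(11,20,34): 11+20 ≤ 34 → not valid
(9,17,22): 9+17 > 22 → valid
2 of the 7 triples form a triangle.

2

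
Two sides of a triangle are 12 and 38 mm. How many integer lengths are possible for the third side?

23

The third side lies in the open interval (26, 50).
Integers from 27 to 49 inclusive: 49 − 27 + 1 = 23.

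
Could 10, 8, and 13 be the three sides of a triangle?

Yes

The longest side is 13, and the other two sum to 18.
Since 18 > 13, the triangle inequality holds.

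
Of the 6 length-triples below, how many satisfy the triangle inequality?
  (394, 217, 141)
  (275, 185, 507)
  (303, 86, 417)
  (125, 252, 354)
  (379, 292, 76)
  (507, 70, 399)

(141,217,394): 141+217 ≤ 394 → not valid
(185,275,507): 185+275 ≤ 507 → not valid
(86,303,417): 86+303 ≤ 417 → not valid
(125,252,354): 125+252 > 354 → valid
(76,292,379): 76+292 ≤ 379 → not valid
(70,399,507): 70+399 ≤ 507 → not valid
1 of the 6 triples forms a triangle.

1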